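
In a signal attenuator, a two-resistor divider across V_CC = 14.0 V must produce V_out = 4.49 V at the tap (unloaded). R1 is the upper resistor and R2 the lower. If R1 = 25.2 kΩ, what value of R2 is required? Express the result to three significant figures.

R2 ≈ 11.9 kΩ

V_out/V_CC = R2/(R1+R2) = 0.3207.
R2 = R1 · 0.3207/(1 − 0.3207) = 11.90 kΩ.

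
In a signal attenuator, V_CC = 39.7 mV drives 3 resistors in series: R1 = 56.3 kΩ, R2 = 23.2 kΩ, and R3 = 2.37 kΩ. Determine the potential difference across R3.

ΣR = 56.3 + 23.2 + 2.37 = 81.87 kΩ.
V = V_CC · R/ΣR = 39.7 × 0.02895 = 1.149 mV.

V ≈ 1.15 mV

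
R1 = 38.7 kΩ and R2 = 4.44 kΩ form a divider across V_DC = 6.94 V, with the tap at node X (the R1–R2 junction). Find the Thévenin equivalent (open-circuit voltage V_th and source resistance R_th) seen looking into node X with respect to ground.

V_th ≈ 0.714 V, R_th ≈ 3.98 kΩ

With X open, the divider is unloaded: V_th = 6.94 × 4.44/43.14 = 0.7143 V.
Zeroing V_DC shorts the top of R1 to ground, so R_th = R1 ‖ R2 = 3.983 kΩ.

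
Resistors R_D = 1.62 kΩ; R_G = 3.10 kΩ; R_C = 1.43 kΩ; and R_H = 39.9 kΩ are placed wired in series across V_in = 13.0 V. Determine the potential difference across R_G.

Series total: ΣR = 1.62 + 3.10 + 1.43 + 39.9 = 46.05 kΩ.
Voltage divider: V = V_in · (3.100 / 46.05) = 13.0 × 0.06732 = 0.8751 V.

V ≈ 0.875 V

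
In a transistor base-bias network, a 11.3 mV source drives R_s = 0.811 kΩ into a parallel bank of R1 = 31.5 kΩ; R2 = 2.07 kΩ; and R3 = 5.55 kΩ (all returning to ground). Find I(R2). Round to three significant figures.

Combine the parallel branches: R_p = (1/31.5 + 1/2.07 + 1/5.55)⁻¹ = 1.439 kΩ.
V_A = 11.3 × 1.439/2.250 = 7.227 mV.
I(R2) = V_A / R2 = 7.227/2.07 = 3.491 µA.
(Check via current divider: I_total = 5.023 µA; share G_k/ΣG = 0.6951 → same result.)

I ≈ 3.49 µA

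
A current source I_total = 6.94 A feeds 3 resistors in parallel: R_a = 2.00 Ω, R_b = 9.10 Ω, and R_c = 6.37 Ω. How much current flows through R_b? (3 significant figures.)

I ≈ 0.994 A

ΣG = 1/2.00 + 1/9.10 + 1/6.37 = 0.7669.
By the current-divider rule, I = I_total · G_k/ΣG = 6.94 × 0.1433 = 0.9945 A.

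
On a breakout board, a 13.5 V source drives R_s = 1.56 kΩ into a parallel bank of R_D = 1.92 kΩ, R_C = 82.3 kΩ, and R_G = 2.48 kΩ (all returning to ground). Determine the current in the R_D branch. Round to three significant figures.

I ≈ 2.86 mA

Combine the parallel branches: R_p = (1/1.92 + 1/82.3 + 1/2.48)⁻¹ = 1.068 kΩ.
V_A by voltage divider: V_A = 13.5 × 1.068/(1.56 + 1.068) = 5.487 V.
I(R_D) = V_A / R_D = 5.487/1.92 = 2.858 mA.
(Check via current divider: I_total = 5.137 mA; share G_k/ΣG = 0.5563 → same result.)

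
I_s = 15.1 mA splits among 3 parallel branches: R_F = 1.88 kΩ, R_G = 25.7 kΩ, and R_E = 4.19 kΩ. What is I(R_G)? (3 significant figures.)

I ≈ 0.726 mA

Total conductance ΣG = 1/1.88 + 1/25.7 + 1/4.19 = 0.8095 (units of 1/kΩ).
Current divider: I(R_G) = I_s · G_k/ΣG = 15.1 × (0.03891/0.8095) = 15.1 × 0.04807 = 0.7258 mA.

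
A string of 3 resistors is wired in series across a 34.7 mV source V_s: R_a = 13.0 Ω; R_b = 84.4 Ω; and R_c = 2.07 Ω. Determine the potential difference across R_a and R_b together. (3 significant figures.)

V ≈ 34.0 mV

Series total: ΣR = 13.0 + 84.4 + 2.07 = 99.47 Ω.
R_{R_a..R_b} = 13.0 + 84.4 = 97.40 Ω.
V = V_s · R/ΣR = 34.7 × 0.9792 = 33.98 mV.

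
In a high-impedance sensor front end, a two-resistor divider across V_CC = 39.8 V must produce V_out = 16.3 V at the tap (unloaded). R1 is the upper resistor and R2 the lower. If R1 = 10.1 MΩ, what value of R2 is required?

V_out/V_CC = R2/(R1+R2) = 0.4095.
Rearranging, R2 = R1·k/(1−k) = 10.1 × 0.6936 = 7.006 MΩ.

R2 ≈ 7.01 MΩ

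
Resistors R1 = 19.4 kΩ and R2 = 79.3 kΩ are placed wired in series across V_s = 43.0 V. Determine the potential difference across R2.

V ≈ 34.5 V

Total series resistance ΣR = 19.4 + 79.3 = 98.70 kΩ.
V = V_s · R/ΣR = 43.0 × 0.8034 = 34.55 V.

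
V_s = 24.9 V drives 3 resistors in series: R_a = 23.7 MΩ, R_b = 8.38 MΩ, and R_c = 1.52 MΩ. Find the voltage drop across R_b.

Total series resistance ΣR = 23.7 + 8.38 + 1.52 = 33.60 MΩ.
V = V_s · R/ΣR = 24.9 × 0.2494 = 6.210 V.

V ≈ 6.21 V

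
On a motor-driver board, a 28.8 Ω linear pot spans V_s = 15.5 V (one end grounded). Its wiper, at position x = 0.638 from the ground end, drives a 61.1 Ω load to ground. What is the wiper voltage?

V_out ≈ 8.92 V

The pot divides into 10.43 Ω above the wiper and 18.37 Ω below.
R_L loads the lower segment: effective lower R = 14.13 Ω.
Then V_out = V_s · 14.13/(10.43 + 14.13) = 8.918 V.
(Unloaded: V_out = x·V_s = 9.89 V.)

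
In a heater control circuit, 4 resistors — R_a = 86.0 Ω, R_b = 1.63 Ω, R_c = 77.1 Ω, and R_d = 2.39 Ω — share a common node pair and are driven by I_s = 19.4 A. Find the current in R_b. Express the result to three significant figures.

ΣG = 1/86.0 + 1/1.63 + 1/77.1 + 1/2.39 = 1.057.
R_b takes the fraction G_k/ΣG = 0.6135/1.057 = 0.5807, so I = 19.4 × 0.5807 = 11.27 A.

I ≈ 11.3 A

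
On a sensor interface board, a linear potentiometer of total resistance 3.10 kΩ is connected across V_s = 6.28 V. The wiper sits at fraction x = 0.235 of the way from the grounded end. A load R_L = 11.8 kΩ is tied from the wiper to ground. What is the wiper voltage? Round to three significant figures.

V_out ≈ 1.41 V

Split the track: R_lower = x·R_p = 0.7285 kΩ, R_upper = (1−x)·R_p = 2.372 kΩ.
(x·R_p) ‖ R_L = 0.6861 kΩ.
Loaded-divider output: V_out = 6.28 × 0.2244 = 1.409 V.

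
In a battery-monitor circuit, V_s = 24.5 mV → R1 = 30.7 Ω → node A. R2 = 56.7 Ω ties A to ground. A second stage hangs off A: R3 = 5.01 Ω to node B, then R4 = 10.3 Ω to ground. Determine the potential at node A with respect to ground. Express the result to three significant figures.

V_A ≈ 6.91 mV

Looking into the second stage from A: R3 + R4 = 15.31 Ω appears in parallel with R2.
Effective lower resistance at A: R2 ‖ 15.31 = 12.05 Ω.
So V_A = 24.5 × 0.2820 = 6.908 mV.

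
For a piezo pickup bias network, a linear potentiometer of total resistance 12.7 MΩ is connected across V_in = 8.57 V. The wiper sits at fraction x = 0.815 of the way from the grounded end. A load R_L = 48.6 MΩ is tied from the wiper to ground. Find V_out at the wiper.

Lower segment x·R_p = 10.35 MΩ; upper segment (1−x)·R_p = 2.350 MΩ.
Lower segment in parallel with the load: 10.35 ‖ 48.6 = 8.533 MΩ.
V_out = 8.57 × 8.533/(2.350 + 8.533) = 6.720 V.

V_out ≈ 6.72 V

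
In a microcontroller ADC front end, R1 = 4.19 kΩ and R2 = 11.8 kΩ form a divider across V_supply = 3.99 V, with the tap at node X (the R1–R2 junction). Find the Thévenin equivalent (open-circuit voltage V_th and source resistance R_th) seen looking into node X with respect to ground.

Open-circuit (no load on X): V_th = V_supply · R2/(R1 + R2) = 3.99 × 11.8/(4.190 + 11.8) = 2.944 V.
Zeroing V_supply shorts the top of R1 to ground, so R_th = R1 ‖ R2 = 3.092 kΩ.

V_th ≈ 2.94 V, R_th ≈ 3.09 kΩ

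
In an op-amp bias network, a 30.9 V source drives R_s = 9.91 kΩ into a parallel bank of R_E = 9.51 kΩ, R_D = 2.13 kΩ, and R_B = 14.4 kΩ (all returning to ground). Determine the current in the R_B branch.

Equivalent of the parallel group: R_p = 1.553 kΩ.
V_A by voltage divider: V_A = 30.9 × 1.553/(9.91 + 1.553) = 4.185 V.
I(R_B) = V_A / R_B = 4.185/14.4 = 0.2907 mA.

I ≈ 0.291 mA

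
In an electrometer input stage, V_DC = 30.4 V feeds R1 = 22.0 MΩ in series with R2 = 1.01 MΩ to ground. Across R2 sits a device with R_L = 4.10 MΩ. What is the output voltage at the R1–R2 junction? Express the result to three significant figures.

First combine the lower leg with the load: R2 ‖ R_L = 0.8104 MΩ.
Voltage divider with the loaded lower leg: V_out = 30.4 × 0.8104/(22.0 + 0.8104) = 30.4 × 0.03553 = 1.080 V.
(Unloaded it would be 1.33 V; the load pulls it down.)

V_out ≈ 1.08 V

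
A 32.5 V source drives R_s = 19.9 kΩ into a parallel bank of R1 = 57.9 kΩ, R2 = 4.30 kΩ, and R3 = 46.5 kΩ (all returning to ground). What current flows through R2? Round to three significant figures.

Combine the parallel branches: R_p = (1/57.9 + 1/4.30 + 1/46.5)⁻¹ = 3.685 kΩ.
Node voltage V_A = V_CC · R_p/(R_s + R_p) = 32.5 × 0.1563 = 5.078 V.
Branch current I = V_A/R2 = 5.078/4.30 = 1.181 mA.

I ≈ 1.18 mA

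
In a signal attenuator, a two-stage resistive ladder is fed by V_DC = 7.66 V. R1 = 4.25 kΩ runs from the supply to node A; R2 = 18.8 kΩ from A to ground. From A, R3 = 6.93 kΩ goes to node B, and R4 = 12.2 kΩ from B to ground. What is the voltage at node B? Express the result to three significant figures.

The second stage (R3 + R4 = 19.13 kΩ) loads node A in parallel with R2.
Effective lower resistance at A: R2 ‖ 19.13 = 9.482 kΩ.
V_A = 7.66 × 9.482/(4.25 + 9.482) = 5.289 V.
Stage 2 is unloaded, so V_B = V_A · R4/(R3+R4) = 5.289 × 12.2/19.13 = 3.373 V.

V_B ≈ 3.37 V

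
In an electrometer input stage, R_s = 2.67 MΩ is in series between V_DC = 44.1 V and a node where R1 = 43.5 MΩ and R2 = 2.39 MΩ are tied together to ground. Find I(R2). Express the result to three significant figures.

Combine the parallel branches: R_p = (1/43.5 + 1/2.39)⁻¹ = 2.266 MΩ.
V_A = 44.1 × 2.266/4.936 = 20.24 V.
I(R2) = V_A / R2 = 20.24/2.39 = 8.470 µA.
(Equivalently: I_total = 8.935 µA, then current-divider fraction G_k/ΣG = 0.9479.)

I ≈ 8.47 µA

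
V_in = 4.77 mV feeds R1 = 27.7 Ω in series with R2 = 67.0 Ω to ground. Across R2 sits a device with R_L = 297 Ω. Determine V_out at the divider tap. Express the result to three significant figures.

First combine the lower leg with the load: R2 ‖ R_L = 54.67 Ω.
Now apply the divider: V_out = 4.77 × 0.6637 = 3.166 mV.
(Unloaded it would be 3.37 mV; the load pulls it down.)

V_out ≈ 3.17 mV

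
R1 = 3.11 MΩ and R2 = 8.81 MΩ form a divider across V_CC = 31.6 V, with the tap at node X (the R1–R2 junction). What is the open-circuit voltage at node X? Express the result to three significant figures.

V_th ≈ 23.4 V

Open-circuit (no load on X): V_th = V_CC · R2/(R1 + R2) = 31.6 × 8.81/(3.110 + 8.81) = 23.36 V.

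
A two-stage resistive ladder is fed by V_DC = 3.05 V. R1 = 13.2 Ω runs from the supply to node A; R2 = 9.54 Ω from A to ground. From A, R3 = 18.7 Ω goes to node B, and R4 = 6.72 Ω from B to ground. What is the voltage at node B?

V_B ≈ 0.278 V

Node A sees R2 in parallel with the series input of stage 2, R3 + R4 = 25.42 Ω.
Effective lower resistance at A: R2 ‖ 25.42 = 6.937 Ω.
First divider: V_A = V_DC · 6.937/(13.2 + 6.937) = 1.051 V.
Then the unloaded second divider: V_B = V_A × R4/(R3+R4) = 1.051 × 0.2644 = 0.2778 V.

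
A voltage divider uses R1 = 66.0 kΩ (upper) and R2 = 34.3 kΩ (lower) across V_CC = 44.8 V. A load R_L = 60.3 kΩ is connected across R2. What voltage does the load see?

R2 ‖ R_L = (34.3 × 60.3)/(34.3 + 60.3) = 21.86 kΩ.
Then V_out = V_CC · R2'/(R1 + R2') = 44.8 × 21.86/87.86 = 11.15 V.
(Unloaded it would be 15.3 V; the load pulls it down.)

V_out ≈ 11.1 V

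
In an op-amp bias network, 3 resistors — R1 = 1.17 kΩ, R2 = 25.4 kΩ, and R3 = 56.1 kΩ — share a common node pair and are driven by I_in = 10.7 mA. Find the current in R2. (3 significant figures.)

I ≈ 0.462 mA

Conductances: ΣG = 1/1.17 + 1/25.4 + 1/56.1 = 0.9119 (1/kΩ).
By the current-divider rule, I = I_in · G_k/ΣG = 10.7 × 0.04317 = 0.4620 mA.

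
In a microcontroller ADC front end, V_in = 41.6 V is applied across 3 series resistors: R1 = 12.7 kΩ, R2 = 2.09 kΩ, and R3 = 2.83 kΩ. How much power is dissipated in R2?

ΣR = 17.62 kΩ → I = 41.6/17.62 = 2.361 mA.
V(R2) = I·R = 4.934 V; P = V·I = 4.934 × 2.361 = 11.65 mW.

P ≈ 11.6 mW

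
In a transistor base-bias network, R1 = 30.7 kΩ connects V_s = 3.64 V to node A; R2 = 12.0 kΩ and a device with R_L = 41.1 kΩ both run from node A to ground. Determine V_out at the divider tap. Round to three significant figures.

The load sits in parallel with R2, giving an effective lower resistance R2' = R2·R_L/(R2+R_L) = 9.288 kΩ.
Voltage divider with the loaded lower leg: V_out = 3.64 × 9.288/(30.7 + 9.288) = 3.64 × 0.2323 = 0.8455 V.

V_out ≈ 0.845 V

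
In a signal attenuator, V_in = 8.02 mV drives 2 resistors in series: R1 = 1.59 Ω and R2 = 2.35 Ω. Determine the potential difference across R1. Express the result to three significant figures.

V ≈ 3.24 mV

ΣR = 1.59 + 2.35 = 3.940 Ω.
By the voltage-divider rule, V = 8.02 × 1.590/3.940 = 3.236 mV.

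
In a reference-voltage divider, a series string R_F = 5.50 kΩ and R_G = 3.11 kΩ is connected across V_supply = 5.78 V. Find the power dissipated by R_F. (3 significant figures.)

P ≈ 2.48 mW

Series current I = V_supply/ΣR = 5.78/8.610 = 0.6713 mA.
V(R_F) = I·R = 3.692 V; P = V·I = 3.692 × 0.6713 = 2.479 mW.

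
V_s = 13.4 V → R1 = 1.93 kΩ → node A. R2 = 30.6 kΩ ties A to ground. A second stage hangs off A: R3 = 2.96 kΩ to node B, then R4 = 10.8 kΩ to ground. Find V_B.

V_B ≈ 8.74 V

Looking into the second stage from A: R3 + R4 = 13.76 kΩ appears in parallel with R2.
Effective lower resistance at A: R2 ‖ 13.76 = 9.492 kΩ.
V_A = 13.4 × 9.492/(1.93 + 9.492) = 11.14 V.
V_B = V_A × 0.7849 = 8.740 V.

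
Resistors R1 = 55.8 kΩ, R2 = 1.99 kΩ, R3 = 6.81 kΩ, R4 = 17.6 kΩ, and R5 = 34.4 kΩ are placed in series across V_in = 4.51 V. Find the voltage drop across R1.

V ≈ 2.16 V

Series total: ΣR = 55.8 + 1.99 + 6.81 + 17.6 + 34.4 = 116.6 kΩ.
V = V_in · R/ΣR = 4.51 × 0.4786 = 2.158 V.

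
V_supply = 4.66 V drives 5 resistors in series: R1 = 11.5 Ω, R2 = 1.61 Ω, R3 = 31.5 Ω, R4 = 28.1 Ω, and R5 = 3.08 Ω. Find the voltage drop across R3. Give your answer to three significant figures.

V ≈ 1.94 V

ΣR = 11.5 + 1.61 + 31.5 + 28.1 + 3.08 = 75.79 Ω.
Voltage divider: V = V_supply · (31.50 / 75.79) = 4.66 × 0.4156 = 1.937 V.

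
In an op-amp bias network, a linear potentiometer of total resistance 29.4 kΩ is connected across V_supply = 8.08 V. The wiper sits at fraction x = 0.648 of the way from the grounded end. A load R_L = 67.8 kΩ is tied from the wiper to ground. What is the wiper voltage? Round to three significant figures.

V_out ≈ 4.76 V

Lower segment x·R_p = 19.05 kΩ; upper segment (1−x)·R_p = 10.35 kΩ.
(x·R_p) ‖ R_L = 14.87 kΩ.
Loaded-divider output: V_out = 8.08 × 0.5897 = 4.765 V.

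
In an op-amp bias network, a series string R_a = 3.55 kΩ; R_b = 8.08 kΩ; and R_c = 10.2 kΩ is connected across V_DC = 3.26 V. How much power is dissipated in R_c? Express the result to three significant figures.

P ≈ 0.227 mW

ΣR = 21.83 kΩ → I = 3.26/21.83 = 0.1493 mA.
P(R_c) = I²·R_c = (0.1493)² × 10.2 = 0.2275 mW.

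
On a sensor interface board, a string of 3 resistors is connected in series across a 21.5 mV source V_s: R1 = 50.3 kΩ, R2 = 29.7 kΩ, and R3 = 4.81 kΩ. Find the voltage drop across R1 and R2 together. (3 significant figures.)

Series total: ΣR = 50.3 + 29.7 + 4.81 = 84.81 kΩ.
R_{R1..R2} = 50.3 + 29.7 = 80.00 kΩ.
Voltage divider: V = V_s · (80.00 / 84.81) = 21.5 × 0.9433 = 20.28 mV.

V ≈ 20.3 mV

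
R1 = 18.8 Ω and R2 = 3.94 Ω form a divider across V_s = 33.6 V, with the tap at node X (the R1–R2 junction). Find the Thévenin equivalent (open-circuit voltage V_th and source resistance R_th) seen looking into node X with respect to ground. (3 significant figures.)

V_th is the unloaded tap voltage: V_s · R2/(R1+R2) = 33.6 × 0.1733 = 5.822 V.
With V_s suppressed (replaced by a short), R_th = R1 ‖ R2 = (18.80 × 3.94)/(18.80 + 3.94) = 3.257 Ω.

V_th ≈ 5.82 V, R_th ≈ 3.26 Ω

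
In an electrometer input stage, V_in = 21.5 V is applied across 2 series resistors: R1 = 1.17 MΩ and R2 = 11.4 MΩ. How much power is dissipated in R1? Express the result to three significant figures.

P ≈ 3.42 µW

The common current is I = 21.5/12.57 = 1.710 µA.
P = I²R = 2.926 × 1.17 = 3.423 µW.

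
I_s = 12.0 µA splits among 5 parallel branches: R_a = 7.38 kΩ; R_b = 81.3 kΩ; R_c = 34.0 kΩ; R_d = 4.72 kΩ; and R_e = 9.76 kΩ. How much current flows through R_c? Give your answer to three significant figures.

Total conductance ΣG = 1/7.38 + 1/81.3 + 1/34.0 + 1/4.72 + 1/9.76 = 0.4915 (units of 1/kΩ).
By the current-divider rule, I = I_s · G_k/ΣG = 12.0 × 0.05984 = 0.7180 µA.

I ≈ 0.718 µA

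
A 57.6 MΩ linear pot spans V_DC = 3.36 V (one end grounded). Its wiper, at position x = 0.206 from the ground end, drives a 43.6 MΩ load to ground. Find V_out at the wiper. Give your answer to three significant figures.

V_out ≈ 0.569 V

Lower segment x·R_p = 11.87 MΩ; upper segment (1−x)·R_p = 45.73 MΩ.
(x·R_p) ‖ R_L = 9.327 MΩ.
Loaded-divider output: V_out = 3.36 × 0.1694 = 0.5692 V.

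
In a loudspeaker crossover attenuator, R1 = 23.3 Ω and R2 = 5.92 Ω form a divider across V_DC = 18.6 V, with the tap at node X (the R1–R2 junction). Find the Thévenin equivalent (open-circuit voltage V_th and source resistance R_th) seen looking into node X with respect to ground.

With X open, the divider is unloaded: V_th = 18.6 × 5.92/29.22 = 3.768 V.
Zeroing V_DC shorts the top of R1 to ground, so R_th = R1 ‖ R2 = 4.721 Ω.

V_th ≈ 3.77 V, R_th ≈ 4.72 Ω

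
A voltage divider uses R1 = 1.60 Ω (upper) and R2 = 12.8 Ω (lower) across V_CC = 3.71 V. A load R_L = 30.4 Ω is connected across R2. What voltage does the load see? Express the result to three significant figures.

The load sits in parallel with R2, giving an effective lower resistance R2' = R2·R_L/(R2+R_L) = 9.007 Ω.
Voltage divider with the loaded lower leg: V_out = 3.71 × 9.007/(1.60 + 9.007) = 3.71 × 0.8492 = 3.150 V.

V_out ≈ 3.15 V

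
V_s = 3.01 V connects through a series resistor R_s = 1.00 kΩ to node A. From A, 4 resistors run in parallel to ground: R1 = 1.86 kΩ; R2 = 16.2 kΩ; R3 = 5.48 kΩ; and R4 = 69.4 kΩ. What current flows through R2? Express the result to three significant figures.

Equivalent of the parallel group: R_p = 1.256 kΩ.
V_A = 3.01 × 1.256/2.256 = 1.676 V.
I(R2) = V_A / R2 = 1.676/16.2 = 0.1034 mA.

I ≈ 0.103 mA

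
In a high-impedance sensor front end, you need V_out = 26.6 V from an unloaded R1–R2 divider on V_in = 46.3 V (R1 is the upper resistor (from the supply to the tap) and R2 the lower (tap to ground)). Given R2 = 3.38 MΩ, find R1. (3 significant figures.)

R1 ≈ 2.50 MΩ

The divider ratio is R2/(R1+R2) = 26.6/46.3 = 0.5745.
Rearranging, R1 = R2·(1−k)/k = 3.38 × 0.7406 = 2.503 MΩ.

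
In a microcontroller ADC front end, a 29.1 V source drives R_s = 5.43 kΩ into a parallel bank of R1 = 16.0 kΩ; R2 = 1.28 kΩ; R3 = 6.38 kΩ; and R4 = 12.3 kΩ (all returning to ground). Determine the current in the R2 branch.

Equivalent of the parallel group: R_p = 0.9244 kΩ.
V_A = 29.1 × 0.9244/6.354 = 4.233 V.
I(R2) = V_A / R2 = 4.233/1.28 = 3.307 mA.

I ≈ 3.31 mA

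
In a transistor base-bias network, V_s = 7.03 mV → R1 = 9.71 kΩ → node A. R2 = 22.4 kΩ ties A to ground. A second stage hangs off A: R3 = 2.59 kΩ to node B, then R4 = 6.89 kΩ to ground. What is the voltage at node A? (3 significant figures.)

The second stage (R3 + R4 = 9.480 kΩ) loads node A in parallel with R2.
Effective lower resistance at A: R2 ‖ 9.480 = 6.661 kΩ.
So V_A = 7.03 × 0.4069 = 2.860 mV.

V_A ≈ 2.86 mV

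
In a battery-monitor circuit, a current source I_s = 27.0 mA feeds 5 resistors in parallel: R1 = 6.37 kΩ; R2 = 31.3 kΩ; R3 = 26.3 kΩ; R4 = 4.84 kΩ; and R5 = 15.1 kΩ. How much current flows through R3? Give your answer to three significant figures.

ΣG = 1/6.37 + 1/31.3 + 1/26.3 + 1/4.84 + 1/15.1 = 0.4998.
R3 takes the fraction G_k/ΣG = 0.03802/0.4998 = 0.07608, so I = 27.0 × 0.07608 = 2.054 mA.

I ≈ 2.05 mA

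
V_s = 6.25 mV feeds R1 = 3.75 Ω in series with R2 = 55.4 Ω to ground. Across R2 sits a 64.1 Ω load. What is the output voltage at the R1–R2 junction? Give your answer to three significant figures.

V_out ≈ 5.55 mV

The load sits in parallel with R2, giving an effective lower resistance R2' = R2·R_L/(R2+R_L) = 29.72 Ω.
Now apply the divider: V_out = 6.25 × 0.8879 = 5.550 mV.
(Unloaded it would be 5.85 mV; the load pulls it down.)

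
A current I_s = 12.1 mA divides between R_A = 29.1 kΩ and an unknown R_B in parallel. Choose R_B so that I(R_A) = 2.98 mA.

Two-branch current divider: I_A = I_s · R_B/(R_A + R_B).
With f = 0.2463, R_B = R_A · f/(1−f) = 29.1 × 0.3268 = 9.509 kΩ.

R_B ≈ 9.51 kΩ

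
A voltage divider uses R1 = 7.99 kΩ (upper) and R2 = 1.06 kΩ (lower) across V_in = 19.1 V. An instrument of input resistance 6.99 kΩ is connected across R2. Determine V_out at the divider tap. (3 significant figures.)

V_out ≈ 1.97 V

R2 ‖ R_L = (1.06 × 6.99)/(1.06 + 6.99) = 0.9204 kΩ.
Voltage divider with the loaded lower leg: V_out = 19.1 × 0.9204/(7.99 + 0.9204) = 19.1 × 0.1033 = 1.973 V.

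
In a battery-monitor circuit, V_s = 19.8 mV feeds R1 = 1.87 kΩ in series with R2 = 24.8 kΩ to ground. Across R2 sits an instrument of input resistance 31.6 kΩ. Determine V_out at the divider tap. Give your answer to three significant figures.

First combine the lower leg with the load: R2 ‖ R_L = 13.90 kΩ.
Then V_out = V_s · R2'/(R1 + R2') = 19.8 × 13.90/15.77 = 17.45 mV.

V_out ≈ 17.5 mV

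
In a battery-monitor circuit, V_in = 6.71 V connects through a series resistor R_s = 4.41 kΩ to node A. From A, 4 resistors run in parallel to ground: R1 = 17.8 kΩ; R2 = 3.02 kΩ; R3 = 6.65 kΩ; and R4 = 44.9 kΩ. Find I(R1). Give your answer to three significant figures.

I ≈ 0.109 mA

Combine the parallel branches: R_p = (1/17.8 + 1/3.02 + 1/6.65 + 1/44.9)⁻¹ = 1.786 kΩ.
V_A by voltage divider: V_A = 6.71 × 1.786/(4.41 + 1.786) = 1.934 V.
I(R1) = V_A / R1 = 1.934/17.8 = 0.1087 mA.
(Check via current divider: I_total = 1.083 mA; share G_k/ΣG = 0.1003 → same result.)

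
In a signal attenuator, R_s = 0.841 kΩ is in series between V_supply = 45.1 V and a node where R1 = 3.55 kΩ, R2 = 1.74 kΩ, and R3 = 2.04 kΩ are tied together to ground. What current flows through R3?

Equivalent of the parallel group: R_p = 0.7426 kΩ.
V_A by voltage divider: V_A = 45.1 × 0.7426/(0.841 + 0.7426) = 21.15 V.
I(R3) = V_A / R3 = 21.15/2.04 = 10.37 mA.

I ≈ 10.4 mA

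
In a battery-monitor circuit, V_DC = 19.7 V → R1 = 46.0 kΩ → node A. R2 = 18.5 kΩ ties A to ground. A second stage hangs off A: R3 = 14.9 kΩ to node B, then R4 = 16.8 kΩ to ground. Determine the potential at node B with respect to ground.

V_B ≈ 2.11 V

Node A sees R2 in parallel with the series input of stage 2, R3 + R4 = 31.70 kΩ.
R2 ‖ (R3+R4) = 11.68 kΩ.
V_A = 19.7 × 11.68/(46.0 + 11.68) = 3.990 V.
Then the unloaded second divider: V_B = V_A × R4/(R3+R4) = 3.990 × 0.5300 = 2.114 V.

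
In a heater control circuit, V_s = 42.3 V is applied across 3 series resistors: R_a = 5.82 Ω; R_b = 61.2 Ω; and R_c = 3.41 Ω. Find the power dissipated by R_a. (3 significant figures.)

P ≈ 2.10 W

Series current I = V_s/ΣR = 42.3/70.43 = 0.6006 A.
P = I²R = 0.3607 × 5.82 = 2.099 W.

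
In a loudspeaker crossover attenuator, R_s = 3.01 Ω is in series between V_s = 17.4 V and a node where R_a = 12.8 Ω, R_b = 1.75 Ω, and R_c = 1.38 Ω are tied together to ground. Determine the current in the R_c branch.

Parallel bank: R_p = 1/(1/12.8 + 1/1.75 + 1/1.38) = 0.7277 Ω.
V_A by voltage divider: V_A = 17.4 × 0.7277/(3.01 + 0.7277) = 3.388 V.
I(R_c) = V_A / R_c = 3.388/1.38 = 2.455 A.

I ≈ 2.45 A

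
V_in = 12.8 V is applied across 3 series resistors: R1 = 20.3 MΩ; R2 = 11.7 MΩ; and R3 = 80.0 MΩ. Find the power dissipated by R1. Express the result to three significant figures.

The common current is I = 12.8/112.0 = 0.1143 µA.
P(R1) = I²·R1 = (0.1143)² × 20.3 = 0.2651 µW.

P ≈ 0.265 µW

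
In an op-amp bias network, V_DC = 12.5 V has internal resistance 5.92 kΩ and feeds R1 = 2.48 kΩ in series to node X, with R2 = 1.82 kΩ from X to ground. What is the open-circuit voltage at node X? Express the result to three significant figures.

V_th ≈ 2.23 V

R1' = 5.92 + 2.48 = 8.400 kΩ (source resistance + R1).
Open-circuit (no load on X): V_th = V_DC · R2/(R1' + R2) = 12.5 × 1.82/(8.400 + 1.82) = 2.226 V.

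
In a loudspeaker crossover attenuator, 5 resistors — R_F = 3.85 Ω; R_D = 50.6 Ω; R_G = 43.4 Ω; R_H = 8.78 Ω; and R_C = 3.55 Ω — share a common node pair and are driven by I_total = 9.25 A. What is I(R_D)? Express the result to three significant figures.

Conductances: ΣG = 1/3.85 + 1/50.6 + 1/43.4 + 1/8.78 + 1/3.55 = 0.6981 (1/Ω).
R_D takes the fraction G_k/ΣG = 0.01976/0.6981 = 0.02831, so I = 9.25 × 0.02831 = 0.2619 A.

I ≈ 0.262 A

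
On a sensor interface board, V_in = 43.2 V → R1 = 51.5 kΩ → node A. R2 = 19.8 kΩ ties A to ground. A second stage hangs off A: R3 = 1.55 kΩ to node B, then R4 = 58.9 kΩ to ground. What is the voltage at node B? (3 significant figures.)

V_B ≈ 9.45 V

The second stage (R3 + R4 = 60.45 kΩ) loads node A in parallel with R2.
Effective lower resistance at A: R2 ‖ 60.45 = 14.91 kΩ.
V_A = 43.2 × 14.91/(51.5 + 14.91) = 9.701 V.
Then the unloaded second divider: V_B = V_A × R4/(R3+R4) = 9.701 × 0.9744 = 9.453 V.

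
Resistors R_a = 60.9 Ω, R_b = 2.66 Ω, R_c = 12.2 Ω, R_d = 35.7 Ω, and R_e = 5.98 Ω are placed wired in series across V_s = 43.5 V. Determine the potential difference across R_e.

V ≈ 2.22 V

ΣR = 60.9 + 2.66 + 12.2 + 35.7 + 5.98 = 117.4 Ω.
V = V_s · R/ΣR = 43.5 × 0.05092 = 2.215 V.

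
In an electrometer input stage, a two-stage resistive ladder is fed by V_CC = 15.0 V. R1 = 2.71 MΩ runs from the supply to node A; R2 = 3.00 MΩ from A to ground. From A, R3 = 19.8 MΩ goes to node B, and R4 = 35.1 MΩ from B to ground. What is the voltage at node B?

Looking into the second stage from A: R3 + R4 = 54.90 MΩ appears in parallel with R2.
R2 ‖ (R3+R4) = 2.845 MΩ.
First divider: V_A = V_CC · 2.845/(2.71 + 2.845) = 7.682 V.
V_B = V_A × 0.6393 = 4.911 V.

V_B ≈ 4.91 V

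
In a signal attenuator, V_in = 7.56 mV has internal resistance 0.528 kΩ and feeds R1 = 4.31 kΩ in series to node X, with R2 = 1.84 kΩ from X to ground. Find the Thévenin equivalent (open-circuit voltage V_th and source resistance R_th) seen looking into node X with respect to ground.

V_th ≈ 2.08 mV, R_th ≈ 1.33 kΩ

R1' = 0.528 + 4.31 = 4.838 kΩ (source resistance + R1).
V_th is the unloaded tap voltage: V_in · R2/(R1'+R2) = 7.56 × 0.2755 = 2.083 mV.
With V_in suppressed (replaced by a short), R_th = R1' ‖ R2 = (4.838 × 1.84)/(4.838 + 1.84) = 1.333 kΩ.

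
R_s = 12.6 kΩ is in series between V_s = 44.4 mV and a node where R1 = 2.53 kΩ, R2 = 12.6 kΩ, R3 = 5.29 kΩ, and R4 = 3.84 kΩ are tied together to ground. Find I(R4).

I ≈ 0.915 µA

Combine the parallel branches: R_p = (1/2.53 + 1/12.6 + 1/5.29 + 1/3.84)⁻¹ = 1.082 kΩ.
V_A by voltage divider: V_A = 44.4 × 1.082/(12.6 + 1.082) = 3.512 mV.
I(R4) = V_A / R4 = 3.512/3.84 = 0.9145 µA.
(Equivalently: I_total = 3.245 µA, then current-divider fraction G_k/ΣG = 0.2818.)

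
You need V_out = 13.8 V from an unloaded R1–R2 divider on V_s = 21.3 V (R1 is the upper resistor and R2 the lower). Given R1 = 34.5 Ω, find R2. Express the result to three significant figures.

R2 ≈ 63.5 Ω

The divider ratio is R2/(R1+R2) = 13.8/21.3 = 0.6479.
So R2 = R1 · V_out/(V_s − V_out) = 34.5 × 13.8/(21.3 − 13.8) = 34.5 × 1.840 = 63.48 Ω.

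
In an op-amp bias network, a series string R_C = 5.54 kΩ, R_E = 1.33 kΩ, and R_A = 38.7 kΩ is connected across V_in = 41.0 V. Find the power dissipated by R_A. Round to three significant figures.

The common current is I = 41.0/45.57 = 0.8997 mA.
P = I²R = 0.8095 × 38.7 = 31.33 mW.

P ≈ 31.3 mW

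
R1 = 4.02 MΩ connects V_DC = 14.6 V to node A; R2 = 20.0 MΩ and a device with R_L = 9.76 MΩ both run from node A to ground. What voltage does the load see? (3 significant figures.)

R2 ‖ R_L = (20.0 × 9.76)/(20.0 + 9.76) = 6.559 MΩ.
Then V_out = V_DC · R2'/(R1 + R2') = 14.6 × 6.559/10.58 = 9.052 V.
(Unloaded it would be 12.2 V; the load pulls it down.)

V_out ≈ 9.05 V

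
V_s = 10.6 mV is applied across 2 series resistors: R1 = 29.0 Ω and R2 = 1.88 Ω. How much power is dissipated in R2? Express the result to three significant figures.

P ≈ 0.222 µW

Series current I = V_s/ΣR = 10.6/30.88 = 0.3433 mA.
V(R2) = I·R = 0.6453 mV; P = V·I = 0.6453 × 0.3433 = 0.2215 µW.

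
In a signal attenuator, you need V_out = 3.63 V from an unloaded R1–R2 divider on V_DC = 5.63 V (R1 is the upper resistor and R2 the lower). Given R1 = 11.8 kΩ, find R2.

R2 ≈ 21.4 kΩ

The divider ratio is R2/(R1+R2) = 3.63/5.63 = 0.6448.
R2 = R1 · 0.6448/(1 − 0.6448) = 21.42 kΩ.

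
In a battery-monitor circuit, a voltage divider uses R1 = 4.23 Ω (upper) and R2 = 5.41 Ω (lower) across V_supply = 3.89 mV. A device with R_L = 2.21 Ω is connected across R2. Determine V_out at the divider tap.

V_out ≈ 1.05 mV

First combine the lower leg with the load: R2 ‖ R_L = 1.569 Ω.
Voltage divider with the loaded lower leg: V_out = 3.89 × 1.569/(4.23 + 1.569) = 3.89 × 0.2706 = 1.053 mV.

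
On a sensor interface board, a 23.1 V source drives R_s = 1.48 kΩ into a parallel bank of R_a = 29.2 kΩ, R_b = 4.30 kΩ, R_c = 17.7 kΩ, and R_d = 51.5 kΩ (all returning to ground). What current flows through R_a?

I ≈ 0.525 mA

Equivalent of the parallel group: R_p = 2.918 kΩ.
V_A by voltage divider: V_A = 23.1 × 2.918/(1.48 + 2.918) = 15.33 V.
Branch current I = V_A/R_a = 15.33/29.2 = 0.5249 mA.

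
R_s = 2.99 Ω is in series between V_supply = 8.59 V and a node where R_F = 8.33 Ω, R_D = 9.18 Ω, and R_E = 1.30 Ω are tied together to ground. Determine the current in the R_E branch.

I ≈ 1.66 A

Parallel bank: R_p = 1/(1/8.33 + 1/9.18 + 1/1.30) = 1.002 Ω.
Node voltage V_A = V_supply · R_p/(R_s + R_p) = 8.59 × 0.2510 = 2.156 V.
I(R_E) = V_A / R_E = 2.156/1.30 = 1.658 A.
(Check via current divider: I_total = 2.152 A; share G_k/ΣG = 0.7706 → same result.)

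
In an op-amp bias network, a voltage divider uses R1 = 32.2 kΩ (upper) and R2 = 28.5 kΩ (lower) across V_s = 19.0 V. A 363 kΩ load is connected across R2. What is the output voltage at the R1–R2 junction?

First combine the lower leg with the load: R2 ‖ R_L = 26.43 kΩ.
Now apply the divider: V_out = 19.0 × 0.4507 = 8.564 V.
(Unloaded it would be 8.92 V; the load pulls it down.)

V_out ≈ 8.56 V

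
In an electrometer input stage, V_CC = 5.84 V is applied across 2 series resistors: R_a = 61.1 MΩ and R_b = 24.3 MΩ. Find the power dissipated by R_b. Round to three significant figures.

Series current I = V_CC/ΣR = 5.84/85.40 = 0.06838 µA.
V(R_b) = I·R = 1.662 V; P = V·I = 1.662 × 0.06838 = 0.1136 µW.

P ≈ 0.114 µW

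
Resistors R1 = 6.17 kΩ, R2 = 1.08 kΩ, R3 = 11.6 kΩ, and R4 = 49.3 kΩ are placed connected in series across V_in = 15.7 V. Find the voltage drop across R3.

V ≈ 2.67 V

Series total: ΣR = 6.17 + 1.08 + 11.6 + 49.3 = 68.15 kΩ.
V = V_in · R/ΣR = 15.7 × 0.1702 = 2.672 V.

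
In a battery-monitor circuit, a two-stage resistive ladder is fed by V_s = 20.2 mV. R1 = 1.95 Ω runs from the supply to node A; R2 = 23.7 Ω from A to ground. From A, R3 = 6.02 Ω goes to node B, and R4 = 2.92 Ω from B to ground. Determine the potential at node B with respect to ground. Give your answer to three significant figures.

V_B ≈ 5.07 mV

Node A sees R2 in parallel with the series input of stage 2, R3 + R4 = 8.940 Ω.
R2 ‖ (R3+R4) = 6.491 Ω.
So V_A = 20.2 × 0.7690 = 15.53 mV.
Then the unloaded second divider: V_B = V_A × R4/(R3+R4) = 15.53 × 0.3266 = 5.074 mV.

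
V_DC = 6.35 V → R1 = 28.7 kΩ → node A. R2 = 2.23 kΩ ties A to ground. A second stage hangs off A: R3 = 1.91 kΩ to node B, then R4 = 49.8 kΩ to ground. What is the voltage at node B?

V_B ≈ 0.424 V

Looking into the second stage from A: R3 + R4 = 51.71 kΩ appears in parallel with R2.
Effective lower resistance at A: R2 ‖ 51.71 = 2.138 kΩ.
So V_A = 6.35 × 0.06932 = 0.4402 V.
Then the unloaded second divider: V_B = V_A × R4/(R3+R4) = 0.4402 × 0.9631 = 0.4239 V.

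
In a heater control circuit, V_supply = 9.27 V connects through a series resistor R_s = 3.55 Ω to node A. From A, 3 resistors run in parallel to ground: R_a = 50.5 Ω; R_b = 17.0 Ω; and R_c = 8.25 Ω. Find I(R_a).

I ≈ 0.107 A

Combine the parallel branches: R_p = (1/50.5 + 1/17.0 + 1/8.25)⁻¹ = 5.004 Ω.
V_A by voltage divider: V_A = 9.27 × 5.004/(3.55 + 5.004) = 5.423 V.
I(R_a) = V_A / R_a = 5.423/50.5 = 0.1074 A.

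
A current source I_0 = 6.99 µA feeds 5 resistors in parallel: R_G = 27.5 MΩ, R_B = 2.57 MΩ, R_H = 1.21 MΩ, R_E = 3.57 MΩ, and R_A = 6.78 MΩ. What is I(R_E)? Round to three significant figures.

ΣG = 1/27.5 + 1/2.57 + 1/1.21 + 1/3.57 + 1/6.78 = 1.680.
R_E takes the fraction G_k/ΣG = 0.2801/1.680 = 0.1668, so I = 6.99 × 0.1668 = 1.166 µA.

I ≈ 1.17 µA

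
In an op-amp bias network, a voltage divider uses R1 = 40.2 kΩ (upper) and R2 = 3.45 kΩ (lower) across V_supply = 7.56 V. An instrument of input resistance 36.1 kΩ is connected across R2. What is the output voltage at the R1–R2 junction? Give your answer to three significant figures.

R2 ‖ R_L = (3.45 × 36.1)/(3.45 + 36.1) = 3.149 kΩ.
Voltage divider with the loaded lower leg: V_out = 7.56 × 3.149/(40.2 + 3.149) = 7.56 × 0.07264 = 0.5492 V.

V_out ≈ 0.549 V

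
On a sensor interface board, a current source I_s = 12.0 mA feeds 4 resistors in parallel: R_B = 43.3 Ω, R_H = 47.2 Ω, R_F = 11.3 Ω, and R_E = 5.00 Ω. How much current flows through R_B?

I ≈ 0.833 mA

ΣG = 1/43.3 + 1/47.2 + 1/11.3 + 1/5.00 = 0.3328.
Current divider: I(R_B) = I_s · G_k/ΣG = 12.0 × (0.02309/0.3328) = 12.0 × 0.06940 = 0.8328 mA.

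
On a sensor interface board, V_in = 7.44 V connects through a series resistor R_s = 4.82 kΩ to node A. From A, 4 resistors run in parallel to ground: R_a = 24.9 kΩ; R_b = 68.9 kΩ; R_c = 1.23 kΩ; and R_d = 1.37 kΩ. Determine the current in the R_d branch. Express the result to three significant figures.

Combine the parallel branches: R_p = (1/24.9 + 1/68.9 + 1/1.23 + 1/1.37)⁻¹ = 0.6259 kΩ.
V_A = 7.44 × 0.6259/5.446 = 0.8551 V.
I(R_d) = V_A / R_d = 0.8551/1.37 = 0.6242 mA.

I ≈ 0.624 mA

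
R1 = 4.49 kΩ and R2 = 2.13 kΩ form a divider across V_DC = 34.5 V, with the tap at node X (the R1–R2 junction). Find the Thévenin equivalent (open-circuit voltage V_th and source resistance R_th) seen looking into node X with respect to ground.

With X open, the divider is unloaded: V_th = 34.5 × 2.13/6.620 = 11.10 V.
Zeroing V_DC shorts the top of R1 to ground, so R_th = R1 ‖ R2 = 1.445 kΩ.

V_th ≈ 11.1 V, R_th ≈ 1.44 kΩ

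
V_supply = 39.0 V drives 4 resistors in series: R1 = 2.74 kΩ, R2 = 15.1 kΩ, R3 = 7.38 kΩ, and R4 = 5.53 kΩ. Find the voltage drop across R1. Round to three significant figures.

ΣR = 2.74 + 15.1 + 7.38 + 5.53 = 30.75 kΩ.
By the voltage-divider rule, V = 39.0 × 2.740/30.75 = 3.475 V.

V ≈ 3.48 V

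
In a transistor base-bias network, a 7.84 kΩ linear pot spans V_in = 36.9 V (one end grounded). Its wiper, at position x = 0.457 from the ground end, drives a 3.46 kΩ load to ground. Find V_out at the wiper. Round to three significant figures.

V_out ≈ 10.8 V

The pot divides into 4.257 kΩ above the wiper and 3.583 kΩ below.
R_L loads the lower segment: effective lower R = 1.760 kΩ.
Loaded-divider output: V_out = 36.9 × 0.2925 = 10.79 V.
(Unloaded: V_out = x·V_in = 16.9 V.)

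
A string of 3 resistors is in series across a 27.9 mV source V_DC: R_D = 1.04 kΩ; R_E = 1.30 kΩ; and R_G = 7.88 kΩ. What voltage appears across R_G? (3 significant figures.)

V ≈ 21.5 mV

Total series resistance ΣR = 1.04 + 1.30 + 7.88 = 10.22 kΩ.
By the voltage-divider rule, V = 27.9 × 7.880/10.22 = 21.51 mV.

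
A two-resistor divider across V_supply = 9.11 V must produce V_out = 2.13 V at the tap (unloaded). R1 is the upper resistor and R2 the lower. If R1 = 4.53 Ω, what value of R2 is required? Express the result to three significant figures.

Required fraction k = V_out/V_supply = 0.2338.
Rearranging, R2 = R1·k/(1−k) = 4.53 × 0.3052 = 1.382 Ω.

R2 ≈ 1.38 Ω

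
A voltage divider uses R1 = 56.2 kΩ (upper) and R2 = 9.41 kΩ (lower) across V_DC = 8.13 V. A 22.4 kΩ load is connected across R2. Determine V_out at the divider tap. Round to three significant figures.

V_out ≈ 0.857 V

First combine the lower leg with the load: R2 ‖ R_L = 6.626 kΩ.
Voltage divider with the loaded lower leg: V_out = 8.13 × 6.626/(56.2 + 6.626) = 8.13 × 0.1055 = 0.8575 V.
(Unloaded it would be 1.17 V; the load pulls it down.)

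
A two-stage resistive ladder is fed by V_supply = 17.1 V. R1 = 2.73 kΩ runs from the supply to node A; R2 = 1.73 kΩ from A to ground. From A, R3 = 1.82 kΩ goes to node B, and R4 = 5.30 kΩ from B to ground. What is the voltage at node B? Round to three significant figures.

V_B ≈ 4.30 V

Looking into the second stage from A: R3 + R4 = 7.120 kΩ appears in parallel with R2.
Effective lower resistance at A: R2 ‖ 7.120 = 1.392 kΩ.
First divider: V_A = V_supply · 1.392/(2.73 + 1.392) = 5.774 V.
V_B = V_A × 0.7444 = 4.298 V.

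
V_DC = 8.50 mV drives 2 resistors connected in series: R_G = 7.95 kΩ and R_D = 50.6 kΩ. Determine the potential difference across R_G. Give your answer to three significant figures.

ΣR = 7.95 + 50.6 = 58.55 kΩ.
V = V_DC · R/ΣR = 8.50 × 0.1358 = 1.154 mV.

V ≈ 1.15 mV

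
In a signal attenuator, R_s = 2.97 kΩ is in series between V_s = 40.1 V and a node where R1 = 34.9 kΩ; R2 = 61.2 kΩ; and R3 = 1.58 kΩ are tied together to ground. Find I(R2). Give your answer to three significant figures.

Equivalent of the parallel group: R_p = 1.475 kΩ.
V_A by voltage divider: V_A = 40.1 × 1.475/(2.97 + 1.475) = 13.31 V.
Branch current I = V_A/R2 = 13.31/61.2 = 0.2174 mA.
(Check via current divider: I_total = 9.021 mA; share G_k/ΣG = 0.02410 → same result.)

I ≈ 0.217 mA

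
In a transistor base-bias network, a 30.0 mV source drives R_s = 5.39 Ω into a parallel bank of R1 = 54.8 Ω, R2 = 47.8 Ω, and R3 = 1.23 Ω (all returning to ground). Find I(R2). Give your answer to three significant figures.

Combine the parallel branches: R_p = (1/54.8 + 1/47.8 + 1/1.23)⁻¹ = 1.173 Ω.
Node voltage V_A = V_s · R_p/(R_s + R_p) = 30.0 × 0.1788 = 5.364 mV.
I(R2) = V_A / R2 = 5.364/47.8 = 0.1122 mA.

I ≈ 0.112 mA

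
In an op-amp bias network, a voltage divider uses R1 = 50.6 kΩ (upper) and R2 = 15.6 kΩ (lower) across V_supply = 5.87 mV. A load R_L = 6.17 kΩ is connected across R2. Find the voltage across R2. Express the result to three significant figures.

V_out ≈ 0.472 mV

The load sits in parallel with R2, giving an effective lower resistance R2' = R2·R_L/(R2+R_L) = 4.421 kΩ.
Voltage divider with the loaded lower leg: V_out = 5.87 × 4.421/(50.6 + 4.421) = 5.87 × 0.08036 = 0.4717 mV.
(Unloaded it would be 1.38 mV; the load pulls it down.)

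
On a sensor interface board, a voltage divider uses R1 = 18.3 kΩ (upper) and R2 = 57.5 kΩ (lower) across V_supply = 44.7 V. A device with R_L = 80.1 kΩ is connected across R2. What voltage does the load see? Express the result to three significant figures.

R2 ‖ R_L = (57.5 × 80.1)/(57.5 + 80.1) = 33.47 kΩ.
Voltage divider with the loaded lower leg: V_out = 44.7 × 33.47/(18.3 + 33.47) = 44.7 × 0.6465 = 28.90 V.
(Unloaded it would be 33.9 V; the load pulls it down.)

V_out ≈ 28.9 V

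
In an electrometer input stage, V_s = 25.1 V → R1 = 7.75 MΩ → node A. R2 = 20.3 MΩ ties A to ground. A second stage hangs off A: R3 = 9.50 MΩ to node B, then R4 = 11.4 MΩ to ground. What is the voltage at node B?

V_B ≈ 7.81 V

Node A sees R2 in parallel with the series input of stage 2, R3 + R4 = 20.90 MΩ.
R2 ‖ (R3+R4) = 10.30 MΩ.
So V_A = 25.1 × 0.5706 = 14.32 V.
V_B = V_A × 0.5455 = 7.812 V.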